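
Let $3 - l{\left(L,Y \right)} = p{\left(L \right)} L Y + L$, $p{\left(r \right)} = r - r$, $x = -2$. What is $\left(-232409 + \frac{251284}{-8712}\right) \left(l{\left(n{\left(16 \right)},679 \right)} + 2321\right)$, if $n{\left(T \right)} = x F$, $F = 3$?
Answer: $- \frac{53616437345}{99} \approx -5.4158 \cdot 10^{8}$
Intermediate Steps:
$n{\left(T \right)} = -6$ ($n{\left(T \right)} = \left(-2\right) 3 = -6$)
$p{\left(r \right)} = 0$
$l{\left(L,Y \right)} = 3 - L$ ($l{\left(L,Y \right)} = 3 - \left(0 L Y + L\right) = 3 - \left(0 Y + L\right) = 3 - \left(0 + L\right) = 3 - L$)
$\left(-232409 + \frac{251284}{-8712}\right) \left(l{\left(n{\left(16 \right)},679 \right)} + 2321\right) = \left(-232409 + \frac{251284}{-8712}\right) \left(\left(3 - -6\right) + 2321\right) = \left(-232409 + 251284 \left(- \frac{1}{8712}\right)\right) \left(\left(3 + 6\right) + 2321\right) = \left(-232409 - \frac{5711}{198}\right) \left(9 + 2321\right) = \left(- \frac{46022693}{198}\right) 2330 = - \frac{53616437345}{99}$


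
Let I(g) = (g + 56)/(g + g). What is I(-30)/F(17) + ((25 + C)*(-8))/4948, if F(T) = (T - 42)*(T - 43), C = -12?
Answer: -40237/1855500 ≈ -0.021685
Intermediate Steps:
F(T) = (-43 + T)*(-42 + T) (F(T) = (-42 + T)*(-43 + T) = (-43 + T)*(-42 + T))
I(g) = (56 + g)/(2*g) (I(g) = (56 + g)/((2*g)) = (56 + g)*(1/(2*g)) = (56 + g)/(2*g))
I(-30)/F(17) + ((25 + C)*(-8))/4948 = ((½)*(56 - 30)/(-30))/(1806 + 17² - 85*17) + ((25 - 12)*(-8))/4948 = ((½)*(-1/30)*26)/(1806 + 289 - 1445) + (13*(-8))*(1/4948) = -13/30/650 - 104*1/4948 = -13/30*1/650 - 26/1237 = -1/1500 - 26/1237 = -40237/1855500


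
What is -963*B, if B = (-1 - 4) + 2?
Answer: 2889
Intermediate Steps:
B = -3 (B = -5 + 2 = -3)
-963*B = -963*(-3) = 2889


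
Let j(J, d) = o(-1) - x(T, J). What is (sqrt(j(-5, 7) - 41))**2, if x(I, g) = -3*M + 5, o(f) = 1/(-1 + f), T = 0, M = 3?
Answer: -75/2 ≈ -37.500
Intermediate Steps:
x(I, g) = -4 (x(I, g) = -3*3 + 5 = -9 + 5 = -4)
j(J, d) = 7/2 (j(J, d) = 1/(-1 - 1) - 1*(-4) = 1/(-2) + 4 = -1/2 + 4 = 7/2)
(sqrt(j(-5, 7) - 41))**2 = (sqrt(7/2 - 41))**2 = (sqrt(-75/2))**2 = (5*I*sqrt(6)/2)**2 = -75/2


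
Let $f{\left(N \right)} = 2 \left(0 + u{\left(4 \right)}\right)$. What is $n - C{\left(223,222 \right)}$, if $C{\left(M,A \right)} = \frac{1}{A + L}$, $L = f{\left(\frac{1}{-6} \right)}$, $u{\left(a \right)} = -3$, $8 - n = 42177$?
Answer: $- \frac{9108505}{216} \approx -42169.0$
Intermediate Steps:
$n = -42169$ ($n = 8 - 42177 = -42169$)
$f{\left(N \right)} = -6$ ($f{\left(N \right)} = 2 \left(0 - 3\right) = 2 \left(-3\right) = -6$)
$L = -6$
$C{\left(M,A \right)} = \frac{1}{-6 + A}$ ($C{\left(M,A \right)} = \frac{1}{A - 6} = \frac{1}{-6 + A}$)
$n - C{\left(223,222 \right)} = -42169 - \frac{1}{-6 + 222} = -42169 - \frac{1}{216} = - \frac{9108505}{216}$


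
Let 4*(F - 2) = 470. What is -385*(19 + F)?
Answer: -106645/2 ≈ -53323.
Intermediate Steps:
F = 239/2 (F = 2 + (1/4)*470 = 2 + 235/2 = 239/2 ≈ 119.50)
-385*(19 + F) = -385*(19 + 239/2) = -385*277/2 = -106645/2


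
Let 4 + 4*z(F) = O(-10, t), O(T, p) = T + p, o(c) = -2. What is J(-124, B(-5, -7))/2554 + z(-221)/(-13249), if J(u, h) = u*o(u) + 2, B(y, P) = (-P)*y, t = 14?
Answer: 125/1277 ≈ 0.097886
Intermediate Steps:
B(y, P) = -P*y
z(F) = 0 (z(F) = -1 + (-10 + 14)/4 = -1 + (1/4)*4 = -1 + 1 = 0)
J(u, h) = 2 - 2*u (J(u, h) = u*(-2) + 2 = -2*u + 2 = 2 - 2*u)
J(-124, B(-5, -7))/2554 + z(-221)/(-13249) = (2 - 2*(-124))/2554 + 0/(-13249) = (2 + 248)*(1/2554) + 0*(-1/13249) = 250*(1/2554) + 0 = 125/1277 + 0 = 125/1277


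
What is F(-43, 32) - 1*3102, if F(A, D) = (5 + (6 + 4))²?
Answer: -2877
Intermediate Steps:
F(A, D) = 225 (F(A, D) = (5 + 10)² = 15² = 225)
F(-43, 32) - 1*3102 = 225 - 1*3102 = 225 - 3102 = -2877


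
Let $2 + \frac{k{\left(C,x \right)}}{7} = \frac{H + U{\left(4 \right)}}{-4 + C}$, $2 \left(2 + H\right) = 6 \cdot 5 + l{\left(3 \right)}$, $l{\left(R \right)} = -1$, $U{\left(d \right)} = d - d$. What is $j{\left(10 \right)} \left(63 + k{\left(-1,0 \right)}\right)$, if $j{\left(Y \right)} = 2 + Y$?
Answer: $378$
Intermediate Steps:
$U{\left(d \right)} = 0$
$H = \frac{25}{2}$ ($H = -2 + \frac{6 \cdot 5 - 1}{2} = -2 + \frac{30 - 1}{2} = -2 + \frac{1}{2} \cdot 29 = -2 + \frac{29}{2} = \frac{25}{2} \approx 12.5$)
$k{\left(C,x \right)} = -14 + \frac{175}{2 \left(-4 + C\right)}$ ($k{\left(C,x \right)} = -14 + 7 \frac{\frac{25}{2} + 0}{-4 + C} = -14 + 7 \frac{25}{2 \left(-4 + C\right)} = -14 + \frac{175}{2 \left(-4 + C\right)}$)
$j{\left(10 \right)} \left(63 + k{\left(-1,0 \right)}\right) = \left(2 + 10\right) \left(63 + \frac{7 \left(41 - -4\right)}{2 \left(-4 - 1\right)}\right) = 12 \left(63 + \frac{7 \left(41 + 4\right)}{2 \left(-5\right)}\right) = 12 \left(63 + \frac{7}{2} \left(- \frac{1}{5}\right) 45\right) = 12 \left(63 - \frac{63}{2}\right) = 12 \cdot \frac{63}{2} = 378$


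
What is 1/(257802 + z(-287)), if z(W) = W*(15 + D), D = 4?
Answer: 1/252349 ≈ 3.9628e-6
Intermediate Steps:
z(W) = 19*W (z(W) = W*(15 + 4) = W*19 = 19*W)
1/(257802 + z(-287)) = 1/(257802 + 19*(-287)) = 1/(257802 - 5453) = 1/252349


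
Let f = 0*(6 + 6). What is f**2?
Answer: 0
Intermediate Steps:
f = 0 (f = 0*12 = 0)
f**2 = 0**2 = 0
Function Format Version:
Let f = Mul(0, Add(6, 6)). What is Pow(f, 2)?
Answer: 0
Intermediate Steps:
f = 0 (f = Mul(0, 12) = 0)
Pow(f, 2) = Pow(0, 2) = 0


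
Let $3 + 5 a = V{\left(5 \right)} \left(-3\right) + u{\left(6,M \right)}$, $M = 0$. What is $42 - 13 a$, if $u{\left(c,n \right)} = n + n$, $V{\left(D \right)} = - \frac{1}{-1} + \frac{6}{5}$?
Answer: $\frac{1674}{25} \approx 66.96$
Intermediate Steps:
$V{\left(D \right)} = \frac{11}{5}$ ($V{\left(D \right)} = \left(-1\right) \left(-1\right) + 6 \cdot \frac{1}{5} = 1 + \frac{6}{5} = \frac{11}{5}$)
$u{\left(c,n \right)} = 2 n$
$a = - \frac{48}{25}$ ($a = - \frac{3}{5} + \frac{\frac{11}{5} \left(-3\right) + 2 \cdot 0}{5} = - \frac{3}{5} + \frac{- \frac{33}{5} + 0}{5} = - \frac{3}{5} + \frac{1}{5} \left(- \frac{33}{5}\right) = - \frac{3}{5} - \frac{33}{25} = - \frac{48}{25} \approx -1.92$)
$42 - 13 a = 42 - - \frac{624}{25} = 42 + \frac{624}{25} = \frac{1674}{25}$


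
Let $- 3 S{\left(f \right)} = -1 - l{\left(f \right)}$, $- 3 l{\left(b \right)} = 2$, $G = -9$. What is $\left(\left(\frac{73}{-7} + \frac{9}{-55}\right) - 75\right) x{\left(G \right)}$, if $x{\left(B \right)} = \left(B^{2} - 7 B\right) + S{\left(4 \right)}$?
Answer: $- \frac{42740041}{3465} \approx -12335.0$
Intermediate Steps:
$l{\left(b \right)} = - \frac{2}{3}$ ($l{\left(b \right)} = \left(- \frac{1}{3}\right) 2 = - \frac{2}{3}$)
$S{\left(f \right)} = \frac{1}{9}$ ($S{\left(f \right)} = - \frac{-1 - - \frac{2}{3}}{3} = - \frac{-1 + \frac{2}{3}}{3} = \left(- \frac{1}{3}\right) \left(- \frac{1}{3}\right) = \frac{1}{9}$)
$x{\left(B \right)} = \frac{1}{9} + B^{2} - 7 B$ ($x{\left(B \right)} = \left(B^{2} - 7 B\right) + \frac{1}{9} = \frac{1}{9} + B^{2} - 7 B$)
$\left(\left(\frac{73}{-7} + \frac{9}{-55}\right) - 75\right) x{\left(G \right)} = \left(\left(\frac{73}{-7} + \frac{9}{-55}\right) - 75\right) \left(\frac{1}{9} + \left(-9\right)^{2} - -63\right) = \left(\left(73 \left(- \frac{1}{7}\right) + 9 \left(- \frac{1}{55}\right)\right) - 75\right) \left(\frac{1}{9} + 81 + 63\right) = \left(\left(- \frac{73}{7} - \frac{9}{55}\right) - 75\right) \frac{1297}{9} = \left(- \frac{4078}{385} - 75\right) \frac{1297}{9} = \left(- \frac{32953}{385}\right) \frac{1297}{9} = - \frac{42740041}{3465}$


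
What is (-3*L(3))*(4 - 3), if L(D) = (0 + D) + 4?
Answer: -21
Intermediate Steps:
L(D) = 4 + D (L(D) = D + 4 = 4 + D)
(-3*L(3))*(4 - 3) = (-3*(4 + 3))*(4 - 3) = -3*7*1 = -21*1 = -21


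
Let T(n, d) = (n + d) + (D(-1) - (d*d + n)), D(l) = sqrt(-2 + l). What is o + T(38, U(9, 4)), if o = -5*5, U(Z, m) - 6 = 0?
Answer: -55 + I*sqrt(3) ≈ -55.0 + 1.732*I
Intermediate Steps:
U(Z, m) = 6 (U(Z, m) = 6 + 0 = 6)
o = -25
T(n, d) = d - d**2 + I*sqrt(3) (T(n, d) = (n + d) + (sqrt(-2 - 1) - (d*d + n)) = (d + n) + (sqrt(-3) - (d**2 + n)) = (d + n) + (I*sqrt(3) - (n + d**2)) = (d + n) + (I*sqrt(3) + (-n - d**2)) = (d + n) + (-n - d**2 + I*sqrt(3)) = d - d**2 + I*sqrt(3))
o + T(38, U(9, 4)) = -25 + (6 - 1*6**2 + I*sqrt(3)) = -25 + (6 - 1*36 + I*sqrt(3)) = -25 + (6 - 36 + I*sqrt(3)) = -25 + (-30 + I*sqrt(3)) = -55 + I*sqrt(3)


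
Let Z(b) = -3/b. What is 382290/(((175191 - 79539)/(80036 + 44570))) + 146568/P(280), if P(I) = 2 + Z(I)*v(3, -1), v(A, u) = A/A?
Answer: 2538209242105/4439847 ≈ 5.7169e+5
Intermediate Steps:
v(A, u) = 1
P(I) = 2 - 3/I (P(I) = 2 - 3/I*1 = 2 - 3/I)
382290/(((175191 - 79539)/(80036 + 44570))) + 146568/P(280) = 382290/(((175191 - 79539)/(80036 + 44570))) + 146568/(2 - 3/280) = 382290/((95652/124606)) + 146568/(2 - 3*1/280) = 382290/((95652*(1/124606))) + 146568/(2 - 3/280) = 382290/(47826/62303) + 146568/(557/280) = 382290*(62303/47826) + 146568*(280/557) = 3969635645/7971 + 41039040/557 = 2538209242105/4439847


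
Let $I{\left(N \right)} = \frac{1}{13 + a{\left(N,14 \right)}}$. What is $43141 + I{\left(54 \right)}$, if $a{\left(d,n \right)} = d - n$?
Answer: $\frac{2286474}{53} \approx 43141.0$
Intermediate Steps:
$I{\left(N \right)} = \frac{1}{-1 + N}$ ($I{\left(N \right)} = \frac{1}{13 + \left(N - 14\right)} = \frac{1}{13 + \left(-14 + N\right)} = \frac{1}{-1 + N}$)
$43141 + I{\left(54 \right)} = 43141 + \frac{1}{-1 + 54} = 43141 + \frac{1}{53} = \frac{2286474}{53}$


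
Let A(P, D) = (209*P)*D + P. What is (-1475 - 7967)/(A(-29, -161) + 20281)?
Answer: -9442/996073 ≈ -0.0094792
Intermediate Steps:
A(P, D) = P + 209*D*P (A(P, D) = 209*D*P + P = P + 209*D*P)
(-1475 - 7967)/(A(-29, -161) + 20281) = (-1475 - 7967)/(-29*(1 + 209*(-161)) + 20281) = -9442/(-29*(1 - 33649) + 20281) = -9442/(-29*(-33648) + 20281) = -9442/(975792 + 20281) = -9442/996073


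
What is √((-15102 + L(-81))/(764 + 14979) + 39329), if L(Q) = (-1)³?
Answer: 4*√609196386162/15743 ≈ 198.31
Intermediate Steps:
L(Q) = -1
√((-15102 + L(-81))/(764 + 14979) + 39329) = √((-15102 - 1)/(764 + 14979) + 39329) = √(-15103/15743 + 39329) = √(619141344/15743) = 4*√609196386162/15743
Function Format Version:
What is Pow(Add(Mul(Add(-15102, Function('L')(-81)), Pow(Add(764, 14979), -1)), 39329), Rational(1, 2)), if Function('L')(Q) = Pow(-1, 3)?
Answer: Mul(Rational(4, 15743), Pow(609196386162, Rational(1, 2))) ≈ 198.31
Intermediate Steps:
Function('L')(Q) = -1
Pow(Add(Mul(Add(-15102, Function('L')(-81)), Pow(Add(764, 14979), -1)), 39329), Rational(1, 2)) = Pow(Add(Mul(Add(-15102, -1), Pow(Add(764, 14979), -1)), 39329), Rational(1, 2)) = Pow(Add(Mul(-15103, Pow(15743, -1)), 39329), Rational(1, 2)) = Pow(Add(Mul(-15103, Rational(1, 15743)), 39329), Rational(1, 2)) = Pow(Add(Rational(-15103, 15743), 39329), Rational(1, 2)) = Pow(Rational(619141344, 15743), Rational(1, 2)) = Mul(Rational(4, 15743), Pow(609196386162, Rational(1, 2)))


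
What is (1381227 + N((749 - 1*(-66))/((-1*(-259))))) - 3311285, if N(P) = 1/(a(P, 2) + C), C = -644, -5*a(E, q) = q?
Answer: -6218646881/3222 ≈ -1.9301e+6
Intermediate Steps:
a(E, q) = -q/5
N(P) = -5/3222 (N(P) = 1/(-⅕*2 - 644) = 1/(-⅖ - 644) = 1/(-3222/5) = -5/3222)
(1381227 + N((749 - 1*(-66))/((-1*(-259))))) - 3311285 = (1381227 - 5/3222) - 3311285 = 4450313389/3222 - 3311285 = -6218646881/3222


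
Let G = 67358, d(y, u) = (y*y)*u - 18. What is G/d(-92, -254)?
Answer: -33679/1074937 ≈ -0.031331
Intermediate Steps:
d(y, u) = -18 + u*y² (d(y, u) = y²*u - 18 = u*y² - 18 = -18 + u*y²)
G/d(-92, -254) = 67358/(-18 - 254*(-92)²) = 67358/(-18 - 254*8464) = 67358/(-18 - 2149856) = 67358/(-2149874) = 67358*(-1/2149874) = -33679/1074937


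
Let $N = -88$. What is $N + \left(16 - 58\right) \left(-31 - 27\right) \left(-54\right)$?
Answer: $-131632$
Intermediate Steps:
$N + \left(16 - 58\right) \left(-31 - 27\right) \left(-54\right) = -88 + \left(16 - 58\right) \left(-31 - 27\right) \left(-54\right) = -88 + \left(-42\right) \left(-58\right) \left(-54\right) = -88 + 2436 \left(-54\right) = -88 - 131544 = -131632$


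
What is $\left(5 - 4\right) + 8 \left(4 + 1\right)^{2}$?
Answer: $201$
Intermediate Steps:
$\left(5 - 4\right) + 8 \left(4 + 1\right)^{2} = 1 + 8 \cdot 5^{2} = 1 + 8 \cdot 25 = 1 + 200 = 201$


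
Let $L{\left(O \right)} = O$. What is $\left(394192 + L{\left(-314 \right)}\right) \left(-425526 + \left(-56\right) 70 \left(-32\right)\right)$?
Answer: $-118197273508$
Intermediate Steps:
$\left(394192 + L{\left(-314 \right)}\right) \left(-425526 + \left(-56\right) 70 \left(-32\right)\right) = \left(394192 - 314\right) \left(-425526 + \left(-56\right) 70 \left(-32\right)\right) = 393878 \left(-425526 - -125440\right) = 393878 \left(-425526 + 125440\right) = 393878 \left(-300086\right) = -118197273508$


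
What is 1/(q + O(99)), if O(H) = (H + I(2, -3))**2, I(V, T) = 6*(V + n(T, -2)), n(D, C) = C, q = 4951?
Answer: 1/14752 ≈ 6.7787e-5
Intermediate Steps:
I(V, T) = -12 + 6*V (I(V, T) = 6*(V - 2) = 6*(-2 + V) = -12 + 6*V)
O(H) = H**2 (O(H) = (H + (-12 + 6*2))**2 = (H + (-12 + 12))**2 = (H + 0)**2 = H**2)
1/(q + O(99)) = 1/(4951 + 99**2) = 1/(4951 + 9801) = 1/14752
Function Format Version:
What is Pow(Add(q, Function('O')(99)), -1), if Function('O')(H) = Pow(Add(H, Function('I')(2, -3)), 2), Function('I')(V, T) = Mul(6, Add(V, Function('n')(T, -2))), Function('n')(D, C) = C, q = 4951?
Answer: Rational(1, 14752) ≈ 6.7787e-5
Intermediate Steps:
Function('I')(V, T) = Add(-12, Mul(6, V)) (Function('I')(V, T) = Mul(6, Add(V, -2)) = Mul(6, Add(-2, V)) = Add(-12, Mul(6, V)))
Function('O')(H) = Pow(H, 2) (Function('O')(H) = Pow(Add(H, Add(-12, Mul(6, 2))), 2) = Pow(Add(H, Add(-12, 12)), 2) = Pow(Add(H, 0), 2) = Pow(H, 2))
Pow(Add(q, Function('O')(99)), -1) = Pow(Add(4951, Pow(99, 2)), -1) = Pow(Add(4951, 9801), -1) = Pow(14752, -1) = Rational(1, 14752)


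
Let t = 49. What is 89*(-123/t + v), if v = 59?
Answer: 246352/49 ≈ 5027.6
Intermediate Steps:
89*(-123/t + v) = 89*(-123/49 + 59) = 89*(2768/49) = 246352/49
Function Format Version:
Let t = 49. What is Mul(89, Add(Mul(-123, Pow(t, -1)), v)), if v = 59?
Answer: Rational(246352, 49) ≈ 5027.6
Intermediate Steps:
Mul(89, Add(Mul(-123, Pow(t, -1)), v)) = Mul(89, Add(Mul(-123, Pow(49, -1)), 59)) = Mul(89, Add(Mul(-123, Rational(1, 49)), 59)) = Mul(89, Add(Rational(-123, 49), 59)) = Mul(89, Rational(2768, 49)) = Rational(246352, 49)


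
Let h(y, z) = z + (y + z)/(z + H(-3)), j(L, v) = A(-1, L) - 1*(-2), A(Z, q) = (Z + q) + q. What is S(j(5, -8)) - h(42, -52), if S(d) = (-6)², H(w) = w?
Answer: 966/11 ≈ 87.818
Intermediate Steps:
A(Z, q) = Z + 2*q
j(L, v) = 1 + 2*L (j(L, v) = (-1 + 2*L) - 1*(-2) = (-1 + 2*L) + 2 = 1 + 2*L)
S(d) = 36
h(y, z) = z + (y + z)/(-3 + z) (h(y, z) = z + (y + z)/(z - 3) = z + (y + z)/(-3 + z))
S(j(5, -8)) - h(42, -52) = 36 - (42 + (-52)² - 2*(-52))/(-3 - 52) = 36 - (42 + 2704 + 104)/(-55) = 36 - (-1)*2850/55 = 36 - 1*(-570/11) = 36 + 570/11 = 966/11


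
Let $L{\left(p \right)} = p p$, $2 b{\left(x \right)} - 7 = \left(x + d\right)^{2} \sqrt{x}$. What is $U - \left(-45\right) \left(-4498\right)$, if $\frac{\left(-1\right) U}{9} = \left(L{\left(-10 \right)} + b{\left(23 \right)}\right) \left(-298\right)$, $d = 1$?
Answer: $75177 + 772416 \sqrt{23} \approx 3.7796 \cdot 10^{6}$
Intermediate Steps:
$b{\left(x \right)} = \frac{7}{2} + \frac{\sqrt{x} \left(1 + x\right)^{2}}{2}$ ($b{\left(x \right)} = \frac{7}{2} + \frac{\left(x + 1\right)^{2} \sqrt{x}}{2} = \frac{7}{2} + \frac{\left(1 + x\right)^{2} \sqrt{x}}{2} = \frac{7}{2} + \frac{\sqrt{x} \left(1 + x\right)^{2}}{2}$)
$L{\left(p \right)} = p^{2}$
$U = 277587 + 772416 \sqrt{23}$ ($U = - 9 \left(\left(-10\right)^{2} + \left(\frac{7}{2} + \frac{\sqrt{23} \left(1 + 23\right)^{2}}{2}\right)\right) \left(-298\right) = - 9 \left(100 + \left(\frac{7}{2} + \frac{\sqrt{23} \cdot 24^{2}}{2}\right)\right) \left(-298\right) = - 9 \left(100 + \left(\frac{7}{2} + \frac{1}{2} \sqrt{23} \cdot 576\right)\right) \left(-298\right) = - 9 \left(100 + \left(\frac{7}{2} + 288 \sqrt{23}\right)\right) \left(-298\right) = - 9 \left(\frac{207}{2} + 288 \sqrt{23}\right) \left(-298\right) = - 9 \left(-30843 - 85824 \sqrt{23}\right) = 277587 + 772416 \sqrt{23} \approx 3.982 \cdot 10^{6}$)
$U - \left(-45\right) \left(-4498\right) = \left(277587 + 772416 \sqrt{23}\right) - \left(-45\right) \left(-4498\right) = \left(277587 + 772416 \sqrt{23}\right) - 202410 = 75177 + 772416 \sqrt{23}$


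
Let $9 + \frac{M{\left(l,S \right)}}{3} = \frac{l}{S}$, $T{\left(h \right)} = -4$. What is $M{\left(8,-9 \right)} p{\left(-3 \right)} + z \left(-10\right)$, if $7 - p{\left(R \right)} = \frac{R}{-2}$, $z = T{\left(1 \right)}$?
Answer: $- \frac{739}{6} \approx -123.17$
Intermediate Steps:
$z = -4$
$M{\left(l,S \right)} = -27 + \frac{3 l}{S}$ ($M{\left(l,S \right)} = -27 + 3 \frac{l}{S} = -27 + \frac{3 l}{S}$)
$p{\left(R \right)} = 7 + \frac{R}{2}$ ($p{\left(R \right)} = 7 - \frac{R}{-2} = 7 - R \left(- \frac{1}{2}\right) = 7 - - \frac{R}{2} = 7 + \frac{R}{2}$)
$M{\left(8,-9 \right)} p{\left(-3 \right)} + z \left(-10\right) = \left(-27 + 3 \cdot 8 \frac{1}{-9}\right) \left(7 + \frac{1}{2} \left(-3\right)\right) - -40 = \left(-27 + 3 \cdot 8 \left(- \frac{1}{9}\right)\right) \left(7 - \frac{3}{2}\right) + 40 = \left(-27 - \frac{8}{3}\right) \frac{11}{2} + 40 = \left(- \frac{89}{3}\right) \frac{11}{2} + 40 = - \frac{979}{6} + 40 = - \frac{739}{6}$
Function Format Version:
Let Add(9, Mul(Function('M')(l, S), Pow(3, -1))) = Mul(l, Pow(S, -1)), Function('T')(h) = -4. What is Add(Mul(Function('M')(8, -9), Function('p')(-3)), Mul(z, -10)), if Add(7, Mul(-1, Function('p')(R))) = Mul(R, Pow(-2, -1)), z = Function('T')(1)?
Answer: Rational(-739, 6) ≈ -123.17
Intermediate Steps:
z = -4
Function('M')(l, S) = Add(-27, Mul(3, l, Pow(S, -1))) (Function('M')(l, S) = Add(-27, Mul(3, Mul(l, Pow(S, -1)))) = Add(-27, Mul(3, l, Pow(S, -1))))
Function('p')(R) = Add(7, Mul(Rational(1, 2), R)) (Function('p')(R) = Add(7, Mul(-1, Mul(R, Pow(-2, -1)))) = Add(7, Mul(-1, Mul(R, Rational(-1, 2)))) = Add(7, Mul(-1, Mul(Rational(-1, 2), R))) = Add(7, Mul(Rational(1, 2), R)))
Add(Mul(Function('M')(8, -9), Function('p')(-3)), Mul(z, -10)) = Add(Mul(Add(-27, Mul(3, 8, Pow(-9, -1))), Add(7, Mul(Rational(1, 2), -3))), Mul(-4, -10)) = Add(Mul(Add(-27, Mul(3, 8, Rational(-1, 9))), Add(7, Rational(-3, 2))), 40) = Add(Mul(Add(-27, Rational(-8, 3)), Rational(11, 2)), 40) = Add(Mul(Rational(-89, 3), Rational(11, 2)), 40) = Add(Rational(-979, 6), 40) = Rational(-739, 6)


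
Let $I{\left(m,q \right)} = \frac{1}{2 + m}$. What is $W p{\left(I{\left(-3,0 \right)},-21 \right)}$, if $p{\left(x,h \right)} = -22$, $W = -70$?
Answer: $1540$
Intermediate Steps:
$W p{\left(I{\left(-3,0 \right)},-21 \right)} = \left(-70\right) \left(-22\right) = 1540$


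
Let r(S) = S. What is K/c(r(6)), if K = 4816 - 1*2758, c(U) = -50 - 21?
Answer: -2058/71 ≈ -28.986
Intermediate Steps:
c(U) = -71
K = 2058 (K = 4816 - 2758 = 2058)
K/c(r(6)) = 2058/(-71) = 2058*(-1/71) = -2058/71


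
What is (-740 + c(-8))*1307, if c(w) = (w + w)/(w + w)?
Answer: -965873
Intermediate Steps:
c(w) = 1 (c(w) = (2*w)/((2*w)) = (2*w)*(1/(2*w)) = 1)
(-740 + c(-8))*1307 = (-740 + 1)*1307 = -739*1307 = -965873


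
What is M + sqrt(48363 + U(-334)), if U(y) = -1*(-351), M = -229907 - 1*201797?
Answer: -431704 + sqrt(48714) ≈ -4.3148e+5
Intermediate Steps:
M = -431704 (M = -229907 - 201797 = -431704)
U(y) = 351
M + sqrt(48363 + U(-334)) = -431704 + sqrt(48363 + 351) = -431704 + sqrt(48714)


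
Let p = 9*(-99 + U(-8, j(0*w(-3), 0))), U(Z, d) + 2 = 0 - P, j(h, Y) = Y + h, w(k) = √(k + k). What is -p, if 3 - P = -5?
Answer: 981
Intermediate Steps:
P = 8 (P = 3 - 1*(-5) = 3 + 5 = 8)
w(k) = √2*√k (w(k) = √(2*k) = √2*√k)
U(Z, d) = -10 (U(Z, d) = -2 + (0 - 1*8) = -2 + (0 - 8) = -2 - 8 = -10)
p = -981 (p = 9*(-99 - 10) = 9*(-109) = -981)
-p = -1*(-981) = 981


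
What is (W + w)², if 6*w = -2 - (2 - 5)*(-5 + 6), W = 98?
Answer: 346921/36 ≈ 9636.7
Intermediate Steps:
w = ⅙ (w = (-2 - (2 - 5)*(-5 + 6))/6 = (-2 - (-3))/6 = (-2 - 1*(-3))/6 = (-2 + 3)/6 = (⅙)*1 = ⅙ ≈ 0.16667)
(W + w)² = (98 + ⅙)² = (589/6)² = 346921/36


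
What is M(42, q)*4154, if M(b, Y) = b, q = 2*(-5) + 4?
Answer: 174468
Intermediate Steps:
q = -6 (q = -10 + 4 = -6)
M(42, q)*4154 = 42*4154 = 174468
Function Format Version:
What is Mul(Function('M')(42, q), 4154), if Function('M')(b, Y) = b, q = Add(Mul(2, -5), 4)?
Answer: 174468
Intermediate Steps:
q = -6 (q = Add(-10, 4) = -6)
Mul(Function('M')(42, q), 4154) = Mul(42, 4154) = 174468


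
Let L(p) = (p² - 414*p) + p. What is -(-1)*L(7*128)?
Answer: 432768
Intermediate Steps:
L(p) = p² - 413*p
-(-1)*L(7*128) = -(-1)*(7*128)*(-413 + 7*128) = -(-1)*896*(-413 + 896) = -(-1)*896*483 = -(-1)*432768 = -1*(-432768) = 432768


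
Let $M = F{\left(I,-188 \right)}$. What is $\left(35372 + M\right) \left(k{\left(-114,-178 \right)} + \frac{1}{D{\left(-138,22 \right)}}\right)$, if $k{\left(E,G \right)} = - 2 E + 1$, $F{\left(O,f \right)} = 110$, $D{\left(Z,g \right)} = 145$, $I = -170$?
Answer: $\frac{1178215292}{145} \approx 8.1256 \cdot 10^{6}$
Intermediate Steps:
$k{\left(E,G \right)} = 1 - 2 E$
$M = 110$
$\left(35372 + M\right) \left(k{\left(-114,-178 \right)} + \frac{1}{D{\left(-138,22 \right)}}\right) = \left(35372 + 110\right) \left(\left(1 - -228\right) + \frac{1}{145}\right) = 35482 \left(\left(1 + 228\right) + \frac{1}{145}\right) = 35482 \left(229 + \frac{1}{145}\right) = 35482 \cdot \frac{33206}{145} = \frac{1178215292}{145}$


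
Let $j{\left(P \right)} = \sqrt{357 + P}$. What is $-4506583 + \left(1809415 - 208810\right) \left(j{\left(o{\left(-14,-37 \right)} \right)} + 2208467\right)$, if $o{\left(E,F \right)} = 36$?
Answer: $3534878815952 + 1600605 \sqrt{393} \approx 3.5349 \cdot 10^{12}$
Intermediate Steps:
$-4506583 + \left(1809415 - 208810\right) \left(j{\left(o{\left(-14,-37 \right)} \right)} + 2208467\right) = -4506583 + \left(1809415 - 208810\right) \left(\sqrt{357 + 36} + 2208467\right) = -4506583 + 1600605 \left(\sqrt{393} + 2208467\right) = -4506583 + 1600605 \left(2208467 + \sqrt{393}\right) = -4506583 + \left(3534883322535 + 1600605 \sqrt{393}\right) = 3534878815952 + 1600605 \sqrt{393}$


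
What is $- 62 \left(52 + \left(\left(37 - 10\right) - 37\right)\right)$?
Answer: $-2604$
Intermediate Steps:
$- 62 \left(52 + \left(\left(37 - 10\right) - 37\right)\right) = - 62 \left(52 + \left(27 - 37\right)\right) = - 62 \left(52 - 10\right) = \left(-62\right) 42 = -2604$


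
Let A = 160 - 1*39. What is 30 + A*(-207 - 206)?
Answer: -49943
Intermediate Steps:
A = 121 (A = 160 - 39 = 121)
30 + A*(-207 - 206) = 30 + 121*(-207 - 206) = 30 + 121*(-413) = 30 - 49973 = -49943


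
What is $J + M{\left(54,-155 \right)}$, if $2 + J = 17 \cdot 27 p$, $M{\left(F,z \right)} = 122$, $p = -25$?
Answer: $-11355$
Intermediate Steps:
$J = -11477$ ($J = -2 + 17 \cdot 27 \left(-25\right) = -2 + 459 \left(-25\right) = -2 - 11475 = -11477$)
$J + M{\left(54,-155 \right)} = -11477 + 122 = -11355$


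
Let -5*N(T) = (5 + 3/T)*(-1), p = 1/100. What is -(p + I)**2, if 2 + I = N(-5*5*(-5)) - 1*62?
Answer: -24794596369/6250000 ≈ -3967.1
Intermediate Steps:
p = 1/100 ≈ 0.010000
N(T) = 1 + 3/(5*T) (N(T) = -(5 + 3/T)*(-1)/5 = -(-5 - 3/T)/5 = 1 + 3/(5*T))
I = -39372/625 (I = -2 + ((3/5 - 5*5*(-5))/((-5*5*(-5))) - 1*62) = -2 + ((3/5 - 25*(-5))/((-25*(-5))) - 62) = -2 + ((3/5 + 125)/125 - 62) = -2 + ((1/125)*(628/5) - 62) = -2 + (628/625 - 62) = -2 - 38122/625 = -39372/625 ≈ -62.995)
-(p + I)**2 = -(1/100 - 39372/625)**2 = -(-157463/2500)**2 = -1*24794596369/6250000 = -24794596369/6250000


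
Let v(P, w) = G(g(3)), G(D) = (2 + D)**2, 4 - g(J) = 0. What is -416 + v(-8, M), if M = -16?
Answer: -380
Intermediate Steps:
g(J) = 4 (g(J) = 4 - 1*0 = 4 + 0 = 4)
v(P, w) = 36 (v(P, w) = (2 + 4)**2 = 6**2 = 36)
-416 + v(-8, M) = -416 + 36 = -380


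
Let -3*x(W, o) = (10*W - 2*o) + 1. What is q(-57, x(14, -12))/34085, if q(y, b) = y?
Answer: -57/34085 ≈ -0.0016723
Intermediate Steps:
x(W, o) = -⅓ - 10*W/3 + 2*o/3 (x(W, o) = -((10*W - 2*o) + 1)/3 = -((-2*o + 10*W) + 1)/3 = -(1 - 2*o + 10*W)/3 = -⅓ - 10*W/3 + 2*o/3)
q(-57, x(14, -12))/34085 = -57/34085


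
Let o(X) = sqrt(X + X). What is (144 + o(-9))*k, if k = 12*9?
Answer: 15552 + 324*I*sqrt(2) ≈ 15552.0 + 458.21*I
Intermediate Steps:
k = 108
o(X) = sqrt(2)*sqrt(X) (o(X) = sqrt(2*X) = sqrt(2)*sqrt(X))
(144 + o(-9))*k = (144 + sqrt(2)*sqrt(-9))*108 = (144 + sqrt(2)*(3*I))*108 = (144 + 3*I*sqrt(2))*108 = 15552 + 324*I*sqrt(2)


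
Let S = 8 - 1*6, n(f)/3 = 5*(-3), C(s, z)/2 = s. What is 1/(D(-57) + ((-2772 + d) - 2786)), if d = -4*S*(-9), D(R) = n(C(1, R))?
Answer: -1/5531 ≈ -0.00018080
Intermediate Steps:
C(s, z) = 2*s
n(f) = -45 (n(f) = 3*(5*(-3)) = 3*(-15) = -45)
D(R) = -45
S = 2 (S = 8 - 6 = 2)
d = 72 (d = -4*2*(-9) = -8*(-9) = 72)
1/(D(-57) + ((-2772 + d) - 2786)) = 1/(-45 + ((-2772 + 72) - 2786)) = 1/(-45 + (-2700 - 2786)) = 1/(-45 - 5486) = 1/(-5531) = -1/5531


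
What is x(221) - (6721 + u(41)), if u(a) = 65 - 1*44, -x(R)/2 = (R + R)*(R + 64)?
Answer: -258682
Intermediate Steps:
x(R) = -4*R*(64 + R) (x(R) = -2*(R + R)*(R + 64) = -2*2*R*(64 + R) = -4*R*(64 + R))
u(a) = 21 (u(a) = 65 - 44 = 21)
x(221) - (6721 + u(41)) = -4*221*(64 + 221) - (6721 + 21) = -4*221*285 - 1*6742 = -251940 - 6742 = -258682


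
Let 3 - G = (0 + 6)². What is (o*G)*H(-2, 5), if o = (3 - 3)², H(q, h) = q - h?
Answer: 0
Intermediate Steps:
G = -33 (G = 3 - (0 + 6)² = 3 - 1*6² = 3 - 1*36 = 3 - 36 = -33)
o = 0 (o = 0² = 0)
(o*G)*H(-2, 5) = (0*(-33))*(-2 - 1*5) = 0*(-2 - 5) = 0*(-7) = 0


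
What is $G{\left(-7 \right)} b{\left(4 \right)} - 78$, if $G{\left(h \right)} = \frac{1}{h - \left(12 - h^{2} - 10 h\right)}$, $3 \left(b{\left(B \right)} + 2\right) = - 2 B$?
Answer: $- \frac{4673}{60} \approx -77.883$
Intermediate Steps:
$b{\left(B \right)} = -2 - \frac{2 B}{3}$ ($b{\left(B \right)} = -2 + \frac{\left(-2\right) B}{3} = -2 - \frac{2 B}{3}$)
$G{\left(h \right)} = \frac{1}{-12 + h^{2} + 11 h}$ ($G{\left(h \right)} = \frac{1}{h + \left(-12 + h^{2} + 10 h\right)} = \frac{1}{-12 + h^{2} + 11 h}$)
$G{\left(-7 \right)} b{\left(4 \right)} - 78 = \frac{-2 - \frac{8}{3}}{-12 + \left(-7\right)^{2} + 11 \left(-7\right)} - 78 = \frac{-2 - \frac{8}{3}}{-12 + 49 - 77} - 78 = \frac{1}{-40} \left(- \frac{14}{3}\right) - 78 = \left(- \frac{1}{40}\right) \left(- \frac{14}{3}\right) - 78 = \frac{7}{60} - 78 = - \frac{4673}{60}$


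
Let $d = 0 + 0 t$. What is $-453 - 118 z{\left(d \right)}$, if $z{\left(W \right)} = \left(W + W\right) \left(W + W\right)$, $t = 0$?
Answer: $-453$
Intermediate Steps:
$d = 0$ ($d = 0 + 0 \cdot 0 = 0 + 0 = 0$)
$z{\left(W \right)} = 4 W^{2}$ ($z{\left(W \right)} = 2 W 2 W = 4 W^{2}$)
$-453 - 118 z{\left(d \right)} = -453 - 118 \cdot 4 \cdot 0^{2} = -453 - 118 \cdot 4 \cdot 0 = -453 - 0 = -453 + 0 = -453$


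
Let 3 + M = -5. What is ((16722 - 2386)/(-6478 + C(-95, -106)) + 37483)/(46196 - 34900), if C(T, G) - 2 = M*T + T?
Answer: 217799377/65641056 ≈ 3.3180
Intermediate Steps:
M = -8 (M = -3 - 5 = -8)
C(T, G) = 2 - 7*T (C(T, G) = 2 + (-8*T + T) = 2 - 7*T)
((16722 - 2386)/(-6478 + C(-95, -106)) + 37483)/(46196 - 34900) = ((16722 - 2386)/(-6478 + (2 - 7*(-95))) + 37483)/(46196 - 34900) = (14336/(-6478 + (2 + 665)) + 37483)/11296 = (14336/(-6478 + 667) + 37483)*(1/11296) = (14336/(-5811) + 37483)*(1/11296) = (14336*(-1/5811) + 37483)*(1/11296) = (-14336/5811 + 37483)*(1/11296) = (217799377/5811)*(1/11296) = 217799377/65641056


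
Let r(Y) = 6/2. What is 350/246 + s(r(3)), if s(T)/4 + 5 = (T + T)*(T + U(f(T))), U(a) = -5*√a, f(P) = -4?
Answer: 6571/123 - 240*I ≈ 53.423 - 240.0*I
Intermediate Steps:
r(Y) = 3 (r(Y) = 6*(½) = 3)
s(T) = -20 + 8*T*(T - 10*I) (s(T) = -20 + 4*((T + T)*(T - 10*I)) = -20 + 4*((2*T)*(T - 10*I)) = -20 + 4*(2*T*(T - 10*I)) = -20 + 8*T*(T - 10*I))
350/246 + s(r(3)) = 350/246 + (-20 + 8*3² - 80*I*3) = 350*(1/246) + (-20 + 8*9 - 240*I) = 175/123 + (-20 + 72 - 240*I) = 175/123 + (52 - 240*I) = 6571/123 - 240*I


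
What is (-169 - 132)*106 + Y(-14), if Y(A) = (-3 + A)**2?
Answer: -31617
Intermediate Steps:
(-169 - 132)*106 + Y(-14) = (-169 - 132)*106 + (-3 - 14)**2 = -301*106 + (-17)**2 = -31906 + 289 = -31617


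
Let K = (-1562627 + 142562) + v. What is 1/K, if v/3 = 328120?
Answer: -1/435705 ≈ -2.2951e-6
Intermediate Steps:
v = 984360 (v = 3*328120 = 984360)
K = -435705 (K = (-1562627 + 142562) + 984360 = -1420065 + 984360 = -435705)
1/K = 1/(-435705) = -1/435705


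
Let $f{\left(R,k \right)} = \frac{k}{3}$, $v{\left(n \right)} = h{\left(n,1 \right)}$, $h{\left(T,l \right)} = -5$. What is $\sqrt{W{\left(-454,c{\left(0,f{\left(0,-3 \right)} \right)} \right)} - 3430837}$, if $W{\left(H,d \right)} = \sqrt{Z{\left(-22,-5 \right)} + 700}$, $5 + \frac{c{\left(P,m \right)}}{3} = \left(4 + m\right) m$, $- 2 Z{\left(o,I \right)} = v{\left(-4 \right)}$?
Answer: $\frac{\sqrt{-13723348 + 2 \sqrt{2810}}}{2} \approx 1852.2 i$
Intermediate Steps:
$v{\left(n \right)} = -5$
$Z{\left(o,I \right)} = \frac{5}{2}$ ($Z{\left(o,I \right)} = \left(- \frac{1}{2}\right) \left(-5\right) = \frac{5}{2}$)
$f{\left(R,k \right)} = \frac{k}{3}$ ($f{\left(R,k \right)} = k \frac{1}{3} = \frac{k}{3}$)
$c{\left(P,m \right)} = -15 + 3 m \left(4 + m\right)$ ($c{\left(P,m \right)} = -15 + 3 \left(4 + m\right) m = -15 + 3 m \left(4 + m\right)$)
$W{\left(H,d \right)} = \frac{\sqrt{2810}}{2}$ ($W{\left(H,d \right)} = \sqrt{\frac{5}{2} + 700} = \sqrt{\frac{1405}{2}} = \frac{\sqrt{2810}}{2}$)
$\sqrt{W{\left(-454,c{\left(0,f{\left(0,-3 \right)} \right)} \right)} - 3430837} = \sqrt{\frac{\sqrt{2810}}{2} - 3430837} = \sqrt{-3430837 + \frac{\sqrt{2810}}{2}}$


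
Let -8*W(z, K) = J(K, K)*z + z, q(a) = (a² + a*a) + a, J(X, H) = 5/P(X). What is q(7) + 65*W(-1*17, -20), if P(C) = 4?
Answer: 13305/32 ≈ 415.78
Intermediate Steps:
J(X, H) = 5/4
q(a) = a + 2*a² (q(a) = (a² + a²) + a = 2*a² + a = a + 2*a²)
W(z, K) = -9*z/32 (W(z, K) = -(5*z/4 + z)/8 = -9*z/32)
q(7) + 65*W(-1*17, -20) = 7*(1 + 2*7) + 65*(-(-9)*17/32) = 7*(1 + 14) + 65*(-9/32*(-17)) = 7*15 + 65*(153/32) = 105 + 9945/32 = 13305/32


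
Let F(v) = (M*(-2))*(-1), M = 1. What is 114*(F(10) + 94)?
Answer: 10944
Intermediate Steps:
F(v) = 2 (F(v) = (1*(-2))*(-1) = -2*(-1) = 2)
114*(F(10) + 94) = 114*(2 + 94) = 114*96 = 10944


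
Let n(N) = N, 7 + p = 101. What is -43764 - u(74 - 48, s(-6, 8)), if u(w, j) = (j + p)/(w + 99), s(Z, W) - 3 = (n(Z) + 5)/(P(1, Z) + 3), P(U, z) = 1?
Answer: -21882387/500 ≈ -43765.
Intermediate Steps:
p = 94 (p = -7 + 101 = 94)
s(Z, W) = 17/4 + Z/4 (s(Z, W) = 3 + (Z + 5)/(1 + 3) = 3 + (5 + Z)/4 = 3 + (5 + Z)*(1/4) = 3 + (5/4 + Z/4) = 17/4 + Z/4)
u(w, j) = (94 + j)/(99 + w) (u(w, j) = (j + 94)/(w + 99) = (94 + j)/(99 + w))
-43764 - u(74 - 48, s(-6, 8)) = -43764 - (94 + (17/4 + (1/4)*(-6)))/(99 + (74 - 48)) = -43764 - (94 + (17/4 - 3/2))/(99 + 26) = -43764 - (94 + 11/4)/125 = -43764 - 387/(125*4) = -43764 - 1*387/500 = -43764 - 387/500 = -21882387/500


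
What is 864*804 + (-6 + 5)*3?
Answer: 694653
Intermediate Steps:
864*804 + (-6 + 5)*3 = 694656 - 1*3 = 694656 - 3 = 694653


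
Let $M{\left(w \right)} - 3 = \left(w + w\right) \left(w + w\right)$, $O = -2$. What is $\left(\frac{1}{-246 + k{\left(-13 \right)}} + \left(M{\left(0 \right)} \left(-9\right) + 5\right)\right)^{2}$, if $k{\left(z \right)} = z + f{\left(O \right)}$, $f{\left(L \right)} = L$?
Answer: $\frac{32982049}{68121} \approx 484.17$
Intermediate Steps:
$M{\left(w \right)} = 3 + 4 w^{2}$ ($M{\left(w \right)} = 3 + \left(w + w\right) \left(w + w\right) = 3 + 2 w 2 w = 3 + 4 w^{2}$)
$k{\left(z \right)} = -2 + z$ ($k{\left(z \right)} = z - 2 = -2 + z$)
$\left(\frac{1}{-246 + k{\left(-13 \right)}} + \left(M{\left(0 \right)} \left(-9\right) + 5\right)\right)^{2} = \left(\frac{1}{-246 - 15} + \left(\left(3 + 4 \cdot 0^{2}\right) \left(-9\right) + 5\right)\right)^{2} = \left(\frac{1}{-246 - 15} + \left(\left(3 + 4 \cdot 0\right) \left(-9\right) + 5\right)\right)^{2} = \left(\frac{1}{-261} + \left(\left(3 + 0\right) \left(-9\right) + 5\right)\right)^{2} = \left(- \frac{1}{261} + \left(3 \left(-9\right) + 5\right)\right)^{2} = \left(- \frac{1}{261} + \left(-27 + 5\right)\right)^{2} = \left(- \frac{1}{261} - 22\right)^{2} = \left(- \frac{5743}{261}\right)^{2} = \frac{32982049}{68121}$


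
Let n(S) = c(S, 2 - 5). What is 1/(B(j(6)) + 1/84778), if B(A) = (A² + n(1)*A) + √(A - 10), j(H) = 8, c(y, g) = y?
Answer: 517486353226/37273398154857 - 7187309284*I*√2/37273398154857 ≈ 0.013884 - 0.0002727*I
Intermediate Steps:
n(S) = S
B(A) = A + A² + √(-10 + A) (B(A) = (A² + 1*A) + √(A - 10) = (A² + A) + √(-10 + A) = (A + A²) + √(-10 + A) = A + A² + √(-10 + A))
1/(B(j(6)) + 1/84778) = 1/((8 + 8² + √(-10 + 8)) + 1/84778) = 1/((8 + 64 + √(-2)) + 1/84778) = 1/((8 + 64 + I*√2) + 1/84778) = 1/((72 + I*√2) + 1/84778) = 1/(6104017/84778 + I*√2)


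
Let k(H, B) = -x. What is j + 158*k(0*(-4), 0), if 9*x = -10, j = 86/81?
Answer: 14306/81 ≈ 176.62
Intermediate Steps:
j = 86/81 (j = 86*(1/81) = 86/81 ≈ 1.0617)
x = -10/9 (x = (⅑)*(-10) = -10/9 ≈ -1.1111)
k(H, B) = 10/9 (k(H, B) = -1*(-10/9) = 10/9)
j + 158*k(0*(-4), 0) = 86/81 + 158*(10/9) = 86/81 + 1580/9 = 14306/81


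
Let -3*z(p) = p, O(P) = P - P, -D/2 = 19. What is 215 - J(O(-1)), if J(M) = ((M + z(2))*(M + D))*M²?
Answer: 215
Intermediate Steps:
D = -38 (D = -2*19 = -38)
O(P) = 0
z(p) = -p/3
J(M) = M²*(-38 + M)*(-⅔ + M) (J(M) = ((M - ⅓*2)*(M - 38))*M² = ((M - ⅔)*(-38 + M))*M² = ((-⅔ + M)*(-38 + M))*M² = ((-38 + M)*(-⅔ + M))*M² = M²*(-38 + M)*(-⅔ + M))
215 - J(O(-1)) = 215 - 0²*(76 - 116*0 + 3*0²)/3 = 215 - 0*(76 + 0 + 3*0)/3 = 215 - 0*(76 + 0 + 0)/3 = 215 - 0*76/3 = 215 - 1*0 = 215 + 0 = 215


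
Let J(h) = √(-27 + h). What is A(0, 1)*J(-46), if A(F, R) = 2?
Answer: 2*I*√73 ≈ 17.088*I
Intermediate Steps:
A(0, 1)*J(-46) = 2*√(-27 - 46) = 2*√(-73) = 2*(I*√73) = 2*I*√73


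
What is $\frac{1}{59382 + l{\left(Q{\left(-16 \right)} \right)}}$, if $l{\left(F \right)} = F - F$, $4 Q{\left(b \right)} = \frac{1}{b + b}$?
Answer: $\frac{1}{59382} \approx 1.684 \cdot 10^{-5}$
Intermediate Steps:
$Q{\left(b \right)} = \frac{1}{8 b}$ ($Q{\left(b \right)} = \frac{1}{4 \left(b + b\right)} = \frac{1}{4 \cdot 2 b} = \frac{\frac{1}{2} \frac{1}{b}}{4} = \frac{1}{8 b}$)
$l{\left(F \right)} = 0$
$\frac{1}{59382 + l{\left(Q{\left(-16 \right)} \right)}} = \frac{1}{59382 + 0} = \frac{1}{59382}$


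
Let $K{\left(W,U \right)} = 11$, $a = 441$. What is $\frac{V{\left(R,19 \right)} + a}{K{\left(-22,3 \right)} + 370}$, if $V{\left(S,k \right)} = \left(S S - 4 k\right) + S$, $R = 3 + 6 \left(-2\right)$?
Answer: $\frac{437}{381} \approx 1.147$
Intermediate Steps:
$R = -9$ ($R = 3 - 12 = -9$)
$V{\left(S,k \right)} = S + S^{2} - 4 k$ ($V{\left(S,k \right)} = \left(S^{2} - 4 k\right) + S = S + S^{2} - 4 k$)
$\frac{V{\left(R,19 \right)} + a}{K{\left(-22,3 \right)} + 370} = \frac{\left(-9 + \left(-9\right)^{2} - 76\right) + 441}{11 + 370} = \frac{\left(-9 + 81 - 76\right) + 441}{381} = \left(-4 + 441\right) \frac{1}{381} = 437 \cdot \frac{1}{381} = \frac{437}{381}$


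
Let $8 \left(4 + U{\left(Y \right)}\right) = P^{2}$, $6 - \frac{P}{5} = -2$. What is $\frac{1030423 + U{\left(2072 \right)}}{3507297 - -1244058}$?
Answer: $\frac{1030619}{4751355} \approx 0.21691$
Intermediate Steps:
$P = 40$ ($P = 30 - -10 = 30 + 10 = 40$)
$U{\left(Y \right)} = 196$ ($U{\left(Y \right)} = -4 + \frac{40^{2}}{8} = -4 + \frac{1}{8} \cdot 1600 = -4 + 200 = 196$)
$\frac{1030423 + U{\left(2072 \right)}}{3507297 - -1244058} = \frac{1030423 + 196}{3507297 - -1244058} = \frac{1030619}{3507297 + \left(-166436 + 1410494\right)} = \frac{1030619}{3507297 + 1244058} = \frac{1030619}{4751355}$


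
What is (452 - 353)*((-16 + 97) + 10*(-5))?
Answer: 3069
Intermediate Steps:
(452 - 353)*((-16 + 97) + 10*(-5)) = 99*(81 - 50) = 99*31 = 3069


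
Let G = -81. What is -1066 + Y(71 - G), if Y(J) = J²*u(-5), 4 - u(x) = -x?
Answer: -24170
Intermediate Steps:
u(x) = 4 + x (u(x) = 4 - (-1)*x = 4 + x)
Y(J) = -J² (Y(J) = J²*(4 - 5) = J²*(-1) = -J²)
-1066 + Y(71 - G) = -1066 - (71 - 1*(-81))² = -1066 - (71 + 81)² = -1066 - 1*152² = -1066 - 1*23104 = -1066 - 23104 = -24170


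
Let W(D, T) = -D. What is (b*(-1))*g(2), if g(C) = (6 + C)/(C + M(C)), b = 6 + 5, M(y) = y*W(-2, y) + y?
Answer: -11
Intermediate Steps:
M(y) = 3*y (M(y) = y*(-1*(-2)) + y = y*2 + y = 2*y + y = 3*y)
b = 11
g(C) = (6 + C)/(4*C) (g(C) = (6 + C)/(C + 3*C) = (6 + C)/((4*C)) = (6 + C)*(1/(4*C)) = (6 + C)/(4*C))
(b*(-1))*g(2) = (11*(-1))*((¼)*(6 + 2)/2) = -11*8/(4*2) = -11*1 = -11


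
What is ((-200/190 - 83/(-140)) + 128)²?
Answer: 115095312049/7075600 ≈ 16267.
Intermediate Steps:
((-200/190 - 83/(-140)) + 128)² = ((-200*1/190 - 83*(-1/140)) + 128)² = ((-20/19 + 83/140) + 128)² = (-1223/2660 + 128)² = (339257/2660)² = 115095312049/7075600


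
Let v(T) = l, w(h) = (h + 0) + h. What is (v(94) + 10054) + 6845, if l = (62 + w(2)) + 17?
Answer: 16982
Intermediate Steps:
w(h) = 2*h (w(h) = h + h = 2*h)
l = 83 (l = (62 + 2*2) + 17 = (62 + 4) + 17 = 66 + 17 = 83)
v(T) = 83
(v(94) + 10054) + 6845 = (83 + 10054) + 6845 = 10137 + 6845 = 16982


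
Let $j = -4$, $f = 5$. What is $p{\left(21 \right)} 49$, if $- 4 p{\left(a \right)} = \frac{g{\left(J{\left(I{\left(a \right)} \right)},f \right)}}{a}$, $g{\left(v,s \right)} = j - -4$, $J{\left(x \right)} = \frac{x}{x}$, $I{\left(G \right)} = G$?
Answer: $0$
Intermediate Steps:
$J{\left(x \right)} = 1$
$g{\left(v,s \right)} = 0$ ($g{\left(v,s \right)} = -4 - -4 = -4 + 4 = 0$)
$p{\left(a \right)} = 0$ ($p{\left(a \right)} = - \frac{0 \frac{1}{a}}{4} = \left(- \frac{1}{4}\right) 0 = 0$)
$p{\left(21 \right)} 49 = 0 \cdot 49 = 0$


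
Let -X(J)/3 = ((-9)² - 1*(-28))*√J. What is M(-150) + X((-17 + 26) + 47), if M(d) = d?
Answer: -150 - 654*√14 ≈ -2597.0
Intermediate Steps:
X(J) = -327*√J (X(J) = -3*((-9)² - 1*(-28))*√J = -3*(81 + 28)*√J = -327*√J)
M(-150) + X((-17 + 26) + 47) = -150 - 327*√((-17 + 26) + 47) = -150 - 327*√(9 + 47) = -150 - 654*√14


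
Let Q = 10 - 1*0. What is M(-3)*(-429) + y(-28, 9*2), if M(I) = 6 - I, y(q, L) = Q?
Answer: -3851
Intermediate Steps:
Q = 10 (Q = 10 + 0 = 10)
y(q, L) = 10
M(-3)*(-429) + y(-28, 9*2) = (6 - 1*(-3))*(-429) + 10 = (6 + 3)*(-429) + 10 = 9*(-429) + 10 = -3861 + 10 = -3851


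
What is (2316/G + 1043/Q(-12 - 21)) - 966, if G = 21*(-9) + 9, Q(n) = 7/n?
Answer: -88438/15 ≈ -5895.9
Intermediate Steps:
G = -180 (G = -189 + 9 = -180)
(2316/G + 1043/Q(-12 - 21)) - 966 = (2316/(-180) + 1043/((7/(-12 - 21)))) - 966 = (2316*(-1/180) + 1043/((7/(-33)))) - 966 = (-193/15 + 1043/((7*(-1/33)))) - 966 = (-193/15 + 1043/(-7/33)) - 966 = (-193/15 + 1043*(-33/7)) - 966 = (-193/15 - 4917) - 966 = -73948/15 - 966 = -88438/15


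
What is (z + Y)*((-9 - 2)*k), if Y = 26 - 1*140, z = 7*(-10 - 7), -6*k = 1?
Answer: -2563/6 ≈ -427.17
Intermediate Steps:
k = -⅙ (k = -⅙*1 = -⅙ ≈ -0.16667)
z = -119 (z = 7*(-17) = -119)
Y = -114 (Y = 26 - 140 = -114)
(z + Y)*((-9 - 2)*k) = (-119 - 114)*((-9 - 2)*(-⅙)) = -(-2563)*(-1)/6 = -233*11/6 = -2563/6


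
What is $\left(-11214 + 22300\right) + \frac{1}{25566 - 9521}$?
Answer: $\frac{177874871}{16045} \approx 11086.0$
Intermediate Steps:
$\left(-11214 + 22300\right) + \frac{1}{25566 - 9521} = 11086 + \frac{1}{16045} = \frac{177874871}{16045}$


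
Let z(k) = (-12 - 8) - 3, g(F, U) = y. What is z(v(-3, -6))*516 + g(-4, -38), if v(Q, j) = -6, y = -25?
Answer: -11893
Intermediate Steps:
g(F, U) = -25
z(k) = -23 (z(k) = -20 - 3 = -23)
z(v(-3, -6))*516 + g(-4, -38) = -23*516 - 25 = -11868 - 25 = -11893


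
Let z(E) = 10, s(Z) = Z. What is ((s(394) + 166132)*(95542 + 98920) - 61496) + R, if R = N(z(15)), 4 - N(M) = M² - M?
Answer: 32382917430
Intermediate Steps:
N(M) = 4 + M - M² (N(M) = 4 - (M² - M) = 4 + (M - M²) = 4 + M - M²)
R = -86 (R = 4 + 10 - 1*10² = 4 + 10 - 1*100 = 4 + 10 - 100 = -86)
((s(394) + 166132)*(95542 + 98920) - 61496) + R = ((394 + 166132)*(95542 + 98920) - 61496) - 86 = (166526*194462 - 61496) - 86 = (32382979012 - 61496) - 86 = 32382917516 - 86 = 32382917430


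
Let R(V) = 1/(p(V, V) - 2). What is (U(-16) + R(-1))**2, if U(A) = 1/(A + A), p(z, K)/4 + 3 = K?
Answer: 625/82944 ≈ 0.0075352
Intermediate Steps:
p(z, K) = -12 + 4*K
R(V) = 1/(-14 + 4*V) (R(V) = 1/((-12 + 4*V) - 2) = 1/(-14 + 4*V))
U(A) = 1/(2*A)
(U(-16) + R(-1))**2 = ((1/2)/(-16) + 1/(2*(-7 + 2*(-1))))**2 = ((1/2)*(-1/16) + 1/(2*(-7 - 2)))**2 = (-1/32 + (1/2)/(-9))**2 = (-1/32 + (1/2)*(-1/9))**2 = (-1/32 - 1/18)**2 = (-25/288)**2 = 625/82944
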